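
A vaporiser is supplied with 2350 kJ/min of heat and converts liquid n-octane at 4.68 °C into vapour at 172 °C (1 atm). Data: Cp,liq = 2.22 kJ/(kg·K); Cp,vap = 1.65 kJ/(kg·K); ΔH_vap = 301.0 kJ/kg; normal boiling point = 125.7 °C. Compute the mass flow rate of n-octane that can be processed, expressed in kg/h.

ṁ = 218 kg/h

Δh = 2.22×(125.7−4.68) + 301.0 + 1.65×(172−125.7) = 646.06 kJ/kg
Q = 2350 kJ/min = 39.167 kJ/s = 141000 kJ/h
ṁ = Q/Δh = 141000 / 646.06 = 218.25 kg/h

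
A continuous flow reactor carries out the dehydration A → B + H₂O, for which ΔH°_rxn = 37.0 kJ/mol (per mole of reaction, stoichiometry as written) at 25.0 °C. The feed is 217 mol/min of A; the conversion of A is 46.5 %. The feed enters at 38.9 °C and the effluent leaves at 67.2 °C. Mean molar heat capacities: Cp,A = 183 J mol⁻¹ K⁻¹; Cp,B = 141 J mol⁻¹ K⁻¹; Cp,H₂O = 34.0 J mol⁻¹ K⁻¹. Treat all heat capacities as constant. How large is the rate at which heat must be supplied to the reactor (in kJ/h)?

Extent of reaction ξ = 0.465 × 217 = 100.91 mol/min
Reaction term: ξ·ΔH°_rxn = 100.91 × 37.0 = 3733.5 kJ/min
Sensible, feed 38.9→25 °C: -551.98 kJ/min
Outlet flows (mol/min): A 116.09, B 100.91, H₂O 100.91
Sensible, products 25→67.2 °C: 1641.7 kJ/min
Q = ΔH = 4823.2 kJ/min = 80.387 kW
Heat supplied = 289390 kJ/h

Q_in = 289000 kJ/h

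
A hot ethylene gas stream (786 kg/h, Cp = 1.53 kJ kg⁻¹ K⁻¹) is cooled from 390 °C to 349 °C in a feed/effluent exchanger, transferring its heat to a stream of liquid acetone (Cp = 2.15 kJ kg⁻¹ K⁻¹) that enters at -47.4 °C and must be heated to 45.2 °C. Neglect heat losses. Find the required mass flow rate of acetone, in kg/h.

Heat released by hot stream: Q = 786 × 1.53 × (390 − 349) = 49306 kJ/h
Energy balance on cold side (adiabatic exchanger): Q = ṁ_c·Cp_c·(T_c,out − T_c,in)
ṁ_c = 49306 / [2.15 × (45.2 − -47.4)] = 247.66 kg/h

ṁ_c = 248 kg/h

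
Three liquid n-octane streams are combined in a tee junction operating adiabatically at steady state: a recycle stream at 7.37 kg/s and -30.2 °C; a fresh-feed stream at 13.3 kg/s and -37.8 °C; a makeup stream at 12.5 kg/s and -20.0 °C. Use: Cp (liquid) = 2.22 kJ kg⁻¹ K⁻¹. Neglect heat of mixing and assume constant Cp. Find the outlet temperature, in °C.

Adiabatic, steady state ⇒ Σ ṁᵢCp,ᵢ(T_out − Tᵢ) = 0
Σ ṁᵢCp,ᵢTᵢ = 7.37×2.22×-30.2 + 13.3×2.22×-37.8 + 12.5×2.22×-20.0 = -2165.2
Σ ṁᵢCp,ᵢ = 7.37×2.22 + 13.3×2.22 + 12.5×2.22 = 73.637
T_out = -2165.2 / 73.637 = -29.403 °C

T_out = -29.4 °C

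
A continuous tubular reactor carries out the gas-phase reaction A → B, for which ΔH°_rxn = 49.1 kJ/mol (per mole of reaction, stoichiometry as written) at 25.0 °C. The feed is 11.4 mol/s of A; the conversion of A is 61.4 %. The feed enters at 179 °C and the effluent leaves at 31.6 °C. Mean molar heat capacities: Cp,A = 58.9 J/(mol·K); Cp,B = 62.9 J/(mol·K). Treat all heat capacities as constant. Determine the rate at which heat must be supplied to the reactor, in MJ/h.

Q_in = 882 MJ/h

Extent of reaction ξ = 0.614 × 11.4 = 6.9996 mol/s
Reaction term: ξ·ΔH°_rxn = 6.9996 × 49.1 = 343.68 kJ/s
Sensible, feed 179→25 °C: -103.4 kJ/s
Outlet flows (mol/s): A 4.4004, B 6.9996
Sensible, products 25→31.6 °C: 4.6164 kJ/s
Q = ΔH = 244.89 kJ/s = 244.89 kW
Heat supplied = 881.61 MJ/h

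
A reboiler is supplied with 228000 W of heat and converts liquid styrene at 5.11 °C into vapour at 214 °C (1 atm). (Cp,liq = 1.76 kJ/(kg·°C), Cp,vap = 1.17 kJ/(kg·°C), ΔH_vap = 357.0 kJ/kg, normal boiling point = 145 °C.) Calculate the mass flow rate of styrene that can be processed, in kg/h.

Δh = 1.76×(145−5.11) + 357.0 + 1.17×(214−145) = 683.94 kJ/kg
Q = 228000 W = 228 kJ/s = 820800 kJ/h
ṁ = Q/Δh = 820800 / 683.94 = 1200.1 kg/h

ṁ = 1200 kg/h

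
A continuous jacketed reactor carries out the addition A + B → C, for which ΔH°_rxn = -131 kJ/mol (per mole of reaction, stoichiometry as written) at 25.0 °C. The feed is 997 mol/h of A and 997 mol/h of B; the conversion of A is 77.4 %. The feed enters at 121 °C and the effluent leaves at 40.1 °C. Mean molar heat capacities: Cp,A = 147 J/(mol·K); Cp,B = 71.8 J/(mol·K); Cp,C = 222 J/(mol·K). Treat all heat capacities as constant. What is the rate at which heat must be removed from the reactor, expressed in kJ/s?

Q_out = 33.0 kJ/s

Extent of reaction ξ = 0.774 × 997 = 771.68 mol/h
Reaction term: ξ·ΔH°_rxn = 771.68 × -131 = -101090 kJ/h
Sensible, feed 121→25 °C: -20942 kJ/h
Outlet flows (mol/h): A 225.32, B 225.32, C 771.68
Sensible, products 25→40.1 °C: 3331.3 kJ/h
Q = ΔH = -118700 kJ/h = -32.972 kW
Heat removed = 32.972 kJ/s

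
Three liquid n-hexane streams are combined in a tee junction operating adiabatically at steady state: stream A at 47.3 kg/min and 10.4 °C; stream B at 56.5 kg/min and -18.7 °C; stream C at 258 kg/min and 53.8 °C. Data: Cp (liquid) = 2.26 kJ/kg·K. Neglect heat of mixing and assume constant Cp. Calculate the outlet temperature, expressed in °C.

T_out = 36.8 °C

No heat crosses the boundary, so H_out = H_in.
T_out = Σ ṁᵢCp,ᵢTᵢ / Σ ṁᵢCp,ᵢ
      = 30094 / 817.67 = 36.804 °C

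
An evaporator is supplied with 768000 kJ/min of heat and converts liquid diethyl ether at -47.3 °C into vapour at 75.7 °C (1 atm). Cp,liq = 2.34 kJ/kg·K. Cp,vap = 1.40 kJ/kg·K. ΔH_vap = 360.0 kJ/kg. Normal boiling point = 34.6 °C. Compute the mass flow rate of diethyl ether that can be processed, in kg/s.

Δh = 2.34×(34.6−-47.3) + 360.0 + 1.40×(75.7−34.6) = 609.19 kJ/kg
Q = 768000 kJ/min = 12800 kJ/s = 12800 kJ/s
ṁ = Q/Δh = 12800 / 609.19 = 21.012 kg/s

ṁ = 21.0 kg/s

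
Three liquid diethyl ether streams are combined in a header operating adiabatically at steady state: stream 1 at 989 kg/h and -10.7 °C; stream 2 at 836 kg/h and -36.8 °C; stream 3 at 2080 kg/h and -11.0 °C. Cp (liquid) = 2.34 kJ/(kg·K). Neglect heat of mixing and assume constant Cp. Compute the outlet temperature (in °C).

Energy balance with Q = 0: Σ ṁᵢCp,ᵢ(T_out − Tᵢ) = 0
Σ ṁᵢCp,ᵢTᵢ = 989×2.34×-10.7 + 836×2.34×-36.8 + 2080×2.34×-11.0 = -150290
Σ ṁᵢCp,ᵢ = 989×2.34 + 836×2.34 + 2080×2.34 = 9137.7
T_out = -150290 / 9137.7 = -16.447 °C

T_out = -16.4 °C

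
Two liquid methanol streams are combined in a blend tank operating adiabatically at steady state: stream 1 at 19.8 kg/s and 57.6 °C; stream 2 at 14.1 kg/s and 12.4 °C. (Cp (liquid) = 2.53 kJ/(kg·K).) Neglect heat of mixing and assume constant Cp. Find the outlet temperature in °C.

T_out = 38.8 °C

Adiabatic, steady state ⇒ Σ ṁᵢCp,ᵢ(T_out − Tᵢ) = 0
Σ ṁᵢCp,ᵢTᵢ = 19.8×2.53×57.6 + 14.1×2.53×12.4 = 3327.8
Σ ṁᵢCp,ᵢ = 19.8×2.53 + 14.1×2.53 = 85.767
T_out = 3327.8 / 85.767 = 38.8 °C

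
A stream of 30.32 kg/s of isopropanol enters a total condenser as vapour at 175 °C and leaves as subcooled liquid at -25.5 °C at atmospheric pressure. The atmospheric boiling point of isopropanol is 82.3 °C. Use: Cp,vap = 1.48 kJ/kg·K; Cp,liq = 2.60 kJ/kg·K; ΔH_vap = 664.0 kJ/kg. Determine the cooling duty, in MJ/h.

Q_c = 118000 MJ/h

vapour 175→82.3 °C: -137.2 kJ/kg
condensation at 82.3 °C: -664 kJ/kg
liquid 82.3→-25.5 °C: -280.28 kJ/kg
Δh = -137.2 + -664 + -280.28 = -1081.5 kJ/kg
Q = ṁ·Δh = 30.32 kg/s × -1081.5 kJ/kg = -32790 kJ/s
|Q| = 32790 kW = 118050 MJ/h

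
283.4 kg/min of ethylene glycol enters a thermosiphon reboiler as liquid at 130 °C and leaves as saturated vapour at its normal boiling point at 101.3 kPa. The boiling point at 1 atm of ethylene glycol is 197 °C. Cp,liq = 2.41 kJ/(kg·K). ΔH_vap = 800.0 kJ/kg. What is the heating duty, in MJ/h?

Q = 16300 MJ/h

liquid 130→197 °C: 161.47 kJ/kg
vaporisation at 197 °C: 800 kJ/kg
Δh = 161.47 + 800 = 961.47 kJ/kg
Q = ṁ·Δh = 283.4 kg/min × 961.47 kJ/kg = 272480 kJ/min
|Q| = 4541.3 kW = 16349 MJ/h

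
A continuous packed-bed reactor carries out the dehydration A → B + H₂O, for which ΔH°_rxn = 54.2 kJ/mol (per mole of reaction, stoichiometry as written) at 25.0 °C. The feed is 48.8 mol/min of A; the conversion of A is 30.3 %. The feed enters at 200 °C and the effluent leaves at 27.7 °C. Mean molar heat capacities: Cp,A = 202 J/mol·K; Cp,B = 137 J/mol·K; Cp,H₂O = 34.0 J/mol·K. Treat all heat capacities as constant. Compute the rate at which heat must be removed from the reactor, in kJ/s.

Extent of reaction ξ = 0.303 × 48.8 = 14.786 mol/min
Reaction term: ξ·ΔH°_rxn = 14.786 × 54.2 = 801.42 kJ/min
Sensible, feed 200→25 °C: -1725.1 kJ/min
Outlet flows (mol/min): A 34.014, B 14.786, H₂O 14.786
Sensible, products 25→27.7 °C: 25.378 kJ/min
Q = ΔH = -898.28 kJ/min = -14.971 kW
Heat removed = 14.971 kJ/s

Q_out = 15.0 kJ/s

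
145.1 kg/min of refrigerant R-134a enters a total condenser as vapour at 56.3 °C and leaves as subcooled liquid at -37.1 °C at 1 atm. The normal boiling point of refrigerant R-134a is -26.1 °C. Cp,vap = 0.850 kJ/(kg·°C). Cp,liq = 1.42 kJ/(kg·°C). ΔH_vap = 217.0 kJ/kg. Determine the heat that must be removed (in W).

Q_c = 732000 W

vapour 56.3→-26.1 °C: -70.04 kJ/kg
condensation at -26.1 °C: -217 kJ/kg
liquid -26.1→-37.1 °C: -15.62 kJ/kg
Δh = -70.04 + -217 + -15.62 = -302.66 kJ/kg
Q = ṁ·Δh = 145.1 kg/min × -302.66 kJ/kg = -43916 kJ/min
|Q| = 731.93 kW = 731930 W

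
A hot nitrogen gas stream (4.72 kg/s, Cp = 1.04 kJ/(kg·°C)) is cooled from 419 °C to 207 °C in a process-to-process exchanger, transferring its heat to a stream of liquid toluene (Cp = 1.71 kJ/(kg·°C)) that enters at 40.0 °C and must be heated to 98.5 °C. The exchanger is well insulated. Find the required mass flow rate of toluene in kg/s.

ṁ_c = 10.4 kg/s

Heat released by hot stream: Q = 4.72 × 1.04 × (419 − 207) = 1040.7 kJ/s
Energy balance on cold side (adiabatic exchanger): Q = ṁ_c·Cp_c·(T_c,out − T_c,in)
ṁ_c = 1040.7 / [1.71 × (98.5 − 40.0)] = 10.403 kg/s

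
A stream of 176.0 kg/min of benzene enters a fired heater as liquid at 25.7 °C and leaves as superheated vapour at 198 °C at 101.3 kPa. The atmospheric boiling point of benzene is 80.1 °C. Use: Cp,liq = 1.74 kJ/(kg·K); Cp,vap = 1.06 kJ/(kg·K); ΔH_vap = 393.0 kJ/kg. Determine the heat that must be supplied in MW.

Q = 1.80 MW

liquid 25.7→80.1 °C: 94.656 kJ/kg
vaporisation at 80.1 °C: 393 kJ/kg
vapour 80.1→198 °C: 124.97 kJ/kg
Δh = 94.656 + 393 + 124.97 = 612.63 kJ/kg
Q = ṁ·Δh = 176.0 kg/min × 612.63 kJ/kg = 107820 kJ/min
|Q| = 1797 kW = 1.797 MW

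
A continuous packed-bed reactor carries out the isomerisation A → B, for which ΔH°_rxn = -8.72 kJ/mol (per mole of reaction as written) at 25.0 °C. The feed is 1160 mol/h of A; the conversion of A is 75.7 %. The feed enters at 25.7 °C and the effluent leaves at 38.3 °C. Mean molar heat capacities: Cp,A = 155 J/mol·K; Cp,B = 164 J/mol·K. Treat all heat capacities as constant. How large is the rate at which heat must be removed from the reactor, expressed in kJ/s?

Extent of reaction ξ = 0.757 × 1160 = 878.12 mol/h
Reaction term: ξ·ΔH°_rxn = 878.12 × -8.72 = -7657.2 kJ/h
Sensible, feed 25.7→25 °C: -125.86 kJ/h
Outlet flows (mol/h): A 281.88, B 878.12
Sensible, products 25→38.3 °C: 2496.5 kJ/h
Q = ΔH = -5286.6 kJ/h = -1.4685 kW
Heat removed = 1.4685 kJ/s

Q_out = 1.47 kJ/s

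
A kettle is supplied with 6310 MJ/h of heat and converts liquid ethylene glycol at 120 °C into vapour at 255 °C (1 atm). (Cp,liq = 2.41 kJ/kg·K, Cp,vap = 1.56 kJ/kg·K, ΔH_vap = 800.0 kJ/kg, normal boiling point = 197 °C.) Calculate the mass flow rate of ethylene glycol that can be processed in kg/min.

Δh = 2.41×(197−120) + 800.0 + 1.56×(255−197) = 1076 kJ/kg
Q = 6310 MJ/h = 1752.8 kJ/s = 105170 kJ/min
ṁ = Q/Δh = 105170 / 1076 = 97.734 kg/min

ṁ = 97.7 kg/min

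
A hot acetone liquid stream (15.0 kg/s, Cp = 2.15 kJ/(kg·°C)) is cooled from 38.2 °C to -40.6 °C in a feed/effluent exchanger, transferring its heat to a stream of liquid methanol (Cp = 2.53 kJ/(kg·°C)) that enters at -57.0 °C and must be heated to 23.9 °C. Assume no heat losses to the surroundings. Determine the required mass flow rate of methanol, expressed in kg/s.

Heat released by hot stream: Q = 15.0 × 2.15 × (38.2 − -40.6) = 2541.3 kJ/s
Energy balance on cold side (adiabatic exchanger): Q = ṁ_c·Cp_c·(T_c,out − T_c,in)
ṁ_c = 2541.3 / [2.53 × (23.9 − -57.0)] = 12.416 kg/s

ṁ_c = 12.4 kg/s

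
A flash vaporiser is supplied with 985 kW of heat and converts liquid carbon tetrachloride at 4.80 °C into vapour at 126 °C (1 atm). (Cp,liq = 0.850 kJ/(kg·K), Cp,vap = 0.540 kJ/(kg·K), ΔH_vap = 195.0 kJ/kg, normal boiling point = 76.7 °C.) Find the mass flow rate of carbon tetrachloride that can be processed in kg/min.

Δh = 0.850×(76.7−4.80) + 195.0 + 0.540×(126−76.7) = 282.74 kJ/kg
Q = 985 kW = 985 kJ/s = 59100 kJ/min
ṁ = Q/Δh = 59100 / 282.74 = 209.03 kg/min

ṁ = 209 kg/min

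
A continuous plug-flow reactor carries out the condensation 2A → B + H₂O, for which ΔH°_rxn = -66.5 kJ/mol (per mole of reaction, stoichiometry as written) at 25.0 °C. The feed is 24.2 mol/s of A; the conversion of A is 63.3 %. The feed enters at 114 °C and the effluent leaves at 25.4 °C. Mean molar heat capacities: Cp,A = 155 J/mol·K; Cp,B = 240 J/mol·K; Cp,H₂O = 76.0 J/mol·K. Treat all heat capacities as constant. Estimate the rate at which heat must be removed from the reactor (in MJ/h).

Q_out = 3030 MJ/h

Extent of reaction ξ = 0.633 × 24.2 / 2 = 7.6593 mol/s
Reaction term: ξ·ΔH°_rxn = 7.6593 × -66.5 = -509.34 kJ/s
Sensible, feed 114→25 °C: -333.84 kJ/s
Outlet flows (mol/s): A 8.8814, B 7.6593, H₂O 7.6593
Sensible, products 25→25.4 °C: 1.5188 kJ/s
Q = ΔH = -841.66 kJ/s = -841.66 kW
Heat removed = 3030 MJ/h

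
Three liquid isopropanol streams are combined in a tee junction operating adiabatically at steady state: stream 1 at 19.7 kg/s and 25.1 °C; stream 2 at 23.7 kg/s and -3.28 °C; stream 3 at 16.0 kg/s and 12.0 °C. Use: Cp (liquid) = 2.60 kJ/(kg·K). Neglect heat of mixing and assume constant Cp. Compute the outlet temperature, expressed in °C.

Adiabatic, steady state ⇒ Σ ṁᵢCp,ᵢ(T_out − Tᵢ) = 0
Σ ṁᵢCp,ᵢTᵢ = 19.7×2.60×25.1 + 23.7×2.60×-3.28 + 16.0×2.60×12.0 = 1582.7
Σ ṁᵢCp,ᵢ = 19.7×2.60 + 23.7×2.60 + 16.0×2.60 = 154.44
T_out = 1582.7 / 154.44 = 10.248 °C

T_out = 10.2 °C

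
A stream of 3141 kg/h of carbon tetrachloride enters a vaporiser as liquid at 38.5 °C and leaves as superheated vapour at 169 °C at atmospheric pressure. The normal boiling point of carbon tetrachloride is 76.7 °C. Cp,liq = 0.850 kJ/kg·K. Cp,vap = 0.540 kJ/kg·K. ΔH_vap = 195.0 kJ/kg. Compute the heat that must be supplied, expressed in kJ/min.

Q = 14500 kJ/min

liquid 38.5→76.7 °C: 32.47 kJ/kg
vaporisation at 76.7 °C: 195 kJ/kg
vapour 76.7→169 °C: 49.842 kJ/kg
Δh = 32.47 + 195 + 49.842 = 277.31 kJ/kg
Q = ṁ·Δh = 3141 kg/h × 277.31 kJ/kg = 871040 kJ/h
|Q| = 241.95 kW = 14517 kJ/min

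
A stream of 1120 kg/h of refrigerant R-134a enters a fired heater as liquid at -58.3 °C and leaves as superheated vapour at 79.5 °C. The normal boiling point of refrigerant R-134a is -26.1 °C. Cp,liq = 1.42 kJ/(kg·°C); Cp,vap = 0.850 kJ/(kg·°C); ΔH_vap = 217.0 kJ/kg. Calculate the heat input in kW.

liquid -58.3→-26.1 °C: 45.724 kJ/kg
vaporisation at -26.1 °C: 217 kJ/kg
vapour -26.1→79.5 °C: 89.76 kJ/kg
Δh = 45.724 + 217 + 89.76 = 352.48 kJ/kg
Q = ṁ·Δh = 1120 kg/h × 352.48 kJ/kg = 394780 kJ/h
|Q| = 109.66 kW

Q = 110 kW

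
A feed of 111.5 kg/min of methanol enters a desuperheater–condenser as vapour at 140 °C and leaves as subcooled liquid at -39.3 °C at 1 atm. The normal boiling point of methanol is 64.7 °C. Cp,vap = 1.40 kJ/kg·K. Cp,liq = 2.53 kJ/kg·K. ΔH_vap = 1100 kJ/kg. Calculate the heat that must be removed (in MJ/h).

vapour 140→64.7 °C: -105.42 kJ/kg
condensation at 64.7 °C: -1100 kJ/kg
liquid 64.7→-39.3 °C: -263.12 kJ/kg
Δh = -105.42 + -1100 + -263.12 = -1468.5 kJ/kg
Q = ṁ·Δh = 111.5 kg/min × -1468.5 kJ/kg = -163740 kJ/min
|Q| = 2729 kW = 9824.5 MJ/h

Q_c = 9820 MJ/h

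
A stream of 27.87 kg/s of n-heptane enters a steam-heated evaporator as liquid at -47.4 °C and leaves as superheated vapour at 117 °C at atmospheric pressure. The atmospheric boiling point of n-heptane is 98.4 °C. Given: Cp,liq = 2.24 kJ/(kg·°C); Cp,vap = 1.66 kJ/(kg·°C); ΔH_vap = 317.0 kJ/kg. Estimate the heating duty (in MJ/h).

Q = 67700 MJ/h

liquid -47.4→98.4 °C: 326.59 kJ/kg
vaporisation at 98.4 °C: 317 kJ/kg
vapour 98.4→117 °C: 30.876 kJ/kg
Δh = 326.59 + 317 + 30.876 = 674.47 kJ/kg
Q = ṁ·Δh = 27.87 kg/s × 674.47 kJ/kg = 18797 kJ/s
|Q| = 18797 kW = 67671 MJ/h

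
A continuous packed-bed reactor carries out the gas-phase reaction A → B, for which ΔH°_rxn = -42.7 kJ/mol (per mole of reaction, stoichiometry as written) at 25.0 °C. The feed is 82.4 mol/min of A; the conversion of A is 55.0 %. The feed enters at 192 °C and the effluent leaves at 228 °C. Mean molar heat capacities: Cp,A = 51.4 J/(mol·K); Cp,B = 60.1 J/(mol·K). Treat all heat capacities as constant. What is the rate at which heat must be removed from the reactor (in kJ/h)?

Q_out = 102000 kJ/h

Extent of reaction ξ = 0.550 × 82.4 = 45.32 mol/min
Reaction term: ξ·ΔH°_rxn = 45.32 × -42.7 = -1935.2 kJ/min
Sensible, feed 192→25 °C: -707.31 kJ/min
Outlet flows (mol/min): A 37.08, B 45.32
Sensible, products 25→228 °C: 939.82 kJ/min
Q = ΔH = -1702.7 kJ/min = -28.378 kW
Heat removed = 102160 kJ/h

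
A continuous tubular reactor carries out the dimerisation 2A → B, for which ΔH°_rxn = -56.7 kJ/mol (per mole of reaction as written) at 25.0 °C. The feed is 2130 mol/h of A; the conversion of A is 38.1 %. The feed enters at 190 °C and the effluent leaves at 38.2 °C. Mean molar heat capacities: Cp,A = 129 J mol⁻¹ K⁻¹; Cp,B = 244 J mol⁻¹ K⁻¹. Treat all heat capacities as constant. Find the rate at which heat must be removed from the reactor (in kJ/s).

Q_out = 18.0 kJ/s

Extent of reaction ξ = 0.381 × 2130 / 2 = 405.76 mol/h
Reaction term: ξ·ΔH°_rxn = 405.76 × -56.7 = -23007 kJ/h
Sensible, feed 190→25 °C: -45337 kJ/h
Outlet flows (mol/h): A 1318.5, B 405.76
Sensible, products 25→38.2 °C: 3552 kJ/h
Q = ΔH = -64792 kJ/h = -17.998 kW
Heat removed = 17.998 kJ/s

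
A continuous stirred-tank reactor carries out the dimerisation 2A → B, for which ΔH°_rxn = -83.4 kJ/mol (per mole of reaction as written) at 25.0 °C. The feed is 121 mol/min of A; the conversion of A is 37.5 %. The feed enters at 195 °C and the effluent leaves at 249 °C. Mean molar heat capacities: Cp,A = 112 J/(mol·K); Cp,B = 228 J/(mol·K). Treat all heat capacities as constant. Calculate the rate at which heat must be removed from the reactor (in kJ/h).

Extent of reaction ξ = 0.375 × 121 / 2 = 22.688 mol/min
Reaction term: ξ·ΔH°_rxn = 22.688 × -83.4 = -1892.1 kJ/min
Sensible, feed 195→25 °C: -2303.8 kJ/min
Outlet flows (mol/min): A 75.625, B 22.688
Sensible, products 25→249 °C: 3056 kJ/min
Q = ΔH = -1140 kJ/min = -19 kW
Heat removed = 68400 kJ/h

Q_out = 68400 kJ/h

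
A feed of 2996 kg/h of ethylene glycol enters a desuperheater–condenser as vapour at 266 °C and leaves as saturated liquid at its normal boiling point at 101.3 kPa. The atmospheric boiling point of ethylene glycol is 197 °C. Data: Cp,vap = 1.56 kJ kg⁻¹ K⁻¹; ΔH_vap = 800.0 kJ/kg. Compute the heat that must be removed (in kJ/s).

Q_c = 755 kJ/s

vapour 266→197 °C: -107.64 kJ/kg
condensation at 197 °C: -800 kJ/kg
Δh = -107.64 + -800 = -907.64 kJ/kg
Q = ṁ·Δh = 2996 kg/h × -907.64 kJ/kg = -2.7193e+06 kJ/h
|Q| = 755.36 kW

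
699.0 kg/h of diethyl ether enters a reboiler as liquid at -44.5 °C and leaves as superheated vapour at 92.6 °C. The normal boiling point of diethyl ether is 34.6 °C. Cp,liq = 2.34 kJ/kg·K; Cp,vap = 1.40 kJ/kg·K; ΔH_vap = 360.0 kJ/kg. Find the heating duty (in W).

Q = 122000 W

liquid -44.5→34.6 °C: 185.09 kJ/kg
vaporisation at 34.6 °C: 360 kJ/kg
vapour 34.6→92.6 °C: 81.2 kJ/kg
Δh = 185.09 + 360 + 81.2 = 626.29 kJ/kg
Q = ṁ·Δh = 699.0 kg/h × 626.29 kJ/kg = 437780 kJ/h
|Q| = 121.61 kW = 121610 W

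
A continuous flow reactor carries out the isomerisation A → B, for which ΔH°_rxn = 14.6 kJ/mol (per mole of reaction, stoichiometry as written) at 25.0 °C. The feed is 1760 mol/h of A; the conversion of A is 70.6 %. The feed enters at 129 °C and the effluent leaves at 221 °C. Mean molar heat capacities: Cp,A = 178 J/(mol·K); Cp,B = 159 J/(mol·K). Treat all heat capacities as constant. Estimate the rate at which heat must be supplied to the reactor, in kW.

Extent of reaction ξ = 0.706 × 1760 = 1242.6 mol/h
Reaction term: ξ·ΔH°_rxn = 1242.6 × 14.6 = 18141 kJ/h
Sensible, feed 129→25 °C: -32581 kJ/h
Outlet flows (mol/h): A 517.44, B 1242.6
Sensible, products 25→221 °C: 56776 kJ/h
Q = ΔH = 42336 kJ/h = 11.76 kW
Heat supplied = 11.76 kW

Q_in = 11.8 kW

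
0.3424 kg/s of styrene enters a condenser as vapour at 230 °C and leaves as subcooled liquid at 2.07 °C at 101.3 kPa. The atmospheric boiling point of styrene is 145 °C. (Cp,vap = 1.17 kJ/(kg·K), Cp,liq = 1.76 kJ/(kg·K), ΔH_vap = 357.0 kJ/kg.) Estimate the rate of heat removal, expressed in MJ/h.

Q_c = 873 MJ/h

vapour 230→145 °C: -99.45 kJ/kg
condensation at 145 °C: -357 kJ/kg
liquid 145→2.07 °C: -251.56 kJ/kg
Δh = -99.45 + -357 + -251.56 = -708.01 kJ/kg
Q = ṁ·Δh = 0.3424 kg/s × -708.01 kJ/kg = -242.42 kJ/s
|Q| = 242.42 kW = 872.72 MJ/h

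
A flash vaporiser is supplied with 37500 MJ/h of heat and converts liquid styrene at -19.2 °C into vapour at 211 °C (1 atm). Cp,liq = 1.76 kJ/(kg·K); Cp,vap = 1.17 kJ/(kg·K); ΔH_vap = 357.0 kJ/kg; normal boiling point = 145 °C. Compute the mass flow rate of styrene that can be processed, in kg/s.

ṁ = 14.4 kg/s

Δh = 1.76×(145−-19.2) + 357.0 + 1.17×(211−145) = 723.21 kJ/kg
Q = 37500 MJ/h = 10417 kJ/s = 10417 kJ/s
ṁ = Q/Δh = 10417 / 723.21 = 14.403 kg/s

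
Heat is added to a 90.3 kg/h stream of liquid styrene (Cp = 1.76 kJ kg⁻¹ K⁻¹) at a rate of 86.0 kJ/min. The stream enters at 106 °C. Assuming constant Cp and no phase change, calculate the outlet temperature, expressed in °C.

T_out = 138 °C

Q = 86.0 kJ/min = 5160 kJ/h
ΔT = Q/(ṁ·Cp) = 5160/(90.3×1.76) = 32.468 K
T_out = 106 + 32.468 = 138.47 °C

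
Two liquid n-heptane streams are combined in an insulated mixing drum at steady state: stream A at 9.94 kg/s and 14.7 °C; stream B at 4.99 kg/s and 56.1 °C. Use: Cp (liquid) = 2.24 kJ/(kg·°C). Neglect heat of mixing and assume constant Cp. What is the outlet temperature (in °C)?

Energy balance with Q = 0: Σ ṁᵢCp,ᵢ(T_out − Tᵢ) = 0
T_out = Σ ṁᵢCp,ᵢTᵢ / Σ ṁᵢCp,ᵢ
      = 954.37 / 33.443 = 28.537 °C

T_out = 28.5 °C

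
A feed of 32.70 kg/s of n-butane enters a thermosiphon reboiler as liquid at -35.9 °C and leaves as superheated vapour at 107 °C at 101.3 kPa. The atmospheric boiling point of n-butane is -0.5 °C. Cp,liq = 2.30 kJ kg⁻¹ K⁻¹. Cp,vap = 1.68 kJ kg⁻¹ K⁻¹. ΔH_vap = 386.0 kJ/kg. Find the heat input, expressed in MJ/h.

Q = 76300 MJ/h

liquid -35.9→-0.5 °C: 81.42 kJ/kg
vaporisation at -0.5 °C: 386 kJ/kg
vapour -0.5→107 °C: 180.6 kJ/kg
Δh = 81.42 + 386 + 180.6 = 648.02 kJ/kg
Q = ṁ·Δh = 32.70 kg/s × 648.02 kJ/kg = 21190 kJ/s
|Q| = 21190 kW = 76285 MJ/h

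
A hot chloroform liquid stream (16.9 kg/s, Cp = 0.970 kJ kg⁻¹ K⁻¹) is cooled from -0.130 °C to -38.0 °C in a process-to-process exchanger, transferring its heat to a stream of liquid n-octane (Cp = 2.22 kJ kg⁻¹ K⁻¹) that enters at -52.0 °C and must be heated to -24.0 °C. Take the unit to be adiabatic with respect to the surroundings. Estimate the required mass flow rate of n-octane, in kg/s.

ṁ_c = 9.99 kg/s

Heat released by hot stream: Q = 16.9 × 0.970 × (-0.130 − -38.0) = 620.8 kJ/s
Energy balance on cold side (adiabatic exchanger): Q = ṁ_c·Cp_c·(T_c,out − T_c,in)
ṁ_c = 620.8 / [2.22 × (-24.0 − -52.0)] = 9.9872 kg/s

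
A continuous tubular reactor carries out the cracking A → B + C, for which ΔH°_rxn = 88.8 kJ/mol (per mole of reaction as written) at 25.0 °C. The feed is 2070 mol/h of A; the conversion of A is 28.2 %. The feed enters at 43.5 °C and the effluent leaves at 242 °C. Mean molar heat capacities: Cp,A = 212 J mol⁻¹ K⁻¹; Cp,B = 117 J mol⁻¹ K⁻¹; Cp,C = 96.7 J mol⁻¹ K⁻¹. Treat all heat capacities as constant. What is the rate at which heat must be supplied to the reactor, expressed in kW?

Q_in = 38.7 kW

Extent of reaction ξ = 0.282 × 2070 = 583.74 mol/h
Reaction term: ξ·ΔH°_rxn = 583.74 × 88.8 = 51836 kJ/h
Sensible, feed 43.5→25 °C: -8118.5 kJ/h
Outlet flows (mol/h): A 1486.3, B 583.74, C 583.74
Sensible, products 25→242 °C: 95444 kJ/h
Q = ΔH = 139160 kJ/h = 38.656 kW
Heat supplied = 38.656 kW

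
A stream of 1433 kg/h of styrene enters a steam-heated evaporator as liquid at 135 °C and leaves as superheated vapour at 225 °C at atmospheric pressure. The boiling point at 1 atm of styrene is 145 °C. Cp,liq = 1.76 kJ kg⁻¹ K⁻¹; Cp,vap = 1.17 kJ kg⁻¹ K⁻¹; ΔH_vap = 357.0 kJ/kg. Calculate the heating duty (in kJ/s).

liquid 135→145 °C: 17.6 kJ/kg
vaporisation at 145 °C: 357 kJ/kg
vapour 145→225 °C: 93.6 kJ/kg
Δh = 17.6 + 357 + 93.6 = 468.2 kJ/kg
Q = ṁ·Δh = 1433 kg/h × 468.2 kJ/kg = 670930 kJ/h
|Q| = 186.37 kW

Q = 186 kJ/s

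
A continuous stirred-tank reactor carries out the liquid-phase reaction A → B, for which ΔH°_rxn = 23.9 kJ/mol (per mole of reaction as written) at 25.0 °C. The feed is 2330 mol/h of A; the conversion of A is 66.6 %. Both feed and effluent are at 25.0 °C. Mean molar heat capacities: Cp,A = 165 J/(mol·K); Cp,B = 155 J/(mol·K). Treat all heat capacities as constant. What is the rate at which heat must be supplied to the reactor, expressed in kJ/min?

Q_in = 618 kJ/min

Extent of reaction ξ = 0.666 × 2330 = 1551.8 mol/h
Reaction term: ξ·ΔH°_rxn = 1551.8 × 23.9 = 37088 kJ/h
Q = ΔH = 37088 kJ/h = 10.302 kW
Heat supplied = 618.13 kJ/min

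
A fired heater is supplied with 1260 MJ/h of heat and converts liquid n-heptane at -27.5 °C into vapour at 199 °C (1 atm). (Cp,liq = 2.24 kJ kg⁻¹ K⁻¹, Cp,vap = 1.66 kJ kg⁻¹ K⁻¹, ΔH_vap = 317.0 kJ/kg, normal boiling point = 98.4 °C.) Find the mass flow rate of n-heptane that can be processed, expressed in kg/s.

Δh = 2.24×(98.4−-27.5) + 317.0 + 1.66×(199−98.4) = 766.01 kJ/kg
Q = 1260 MJ/h = 350 kJ/s = 350 kJ/s
ṁ = Q/Δh = 350 / 766.01 = 0.45691 kg/s

ṁ = 0.457 kg/s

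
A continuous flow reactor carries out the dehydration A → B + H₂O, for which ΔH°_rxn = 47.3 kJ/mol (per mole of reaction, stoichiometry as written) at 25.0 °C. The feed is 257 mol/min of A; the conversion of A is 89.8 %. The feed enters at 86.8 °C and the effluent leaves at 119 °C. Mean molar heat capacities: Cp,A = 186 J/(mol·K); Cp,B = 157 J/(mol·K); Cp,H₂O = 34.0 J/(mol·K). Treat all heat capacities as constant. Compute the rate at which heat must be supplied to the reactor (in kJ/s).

Q_in = 209 kJ/s

Extent of reaction ξ = 0.898 × 257 = 230.79 mol/min
Reaction term: ξ·ΔH°_rxn = 230.79 × 47.3 = 10916 kJ/min
Sensible, feed 86.8→25 °C: -2954.2 kJ/min
Outlet flows (mol/min): A 26.214, B 230.79, H₂O 230.79
Sensible, products 25→119 °C: 4601.9 kJ/min
Q = ΔH = 12564 kJ/min = 209.4 kW
Heat supplied = 209.4 kJ/s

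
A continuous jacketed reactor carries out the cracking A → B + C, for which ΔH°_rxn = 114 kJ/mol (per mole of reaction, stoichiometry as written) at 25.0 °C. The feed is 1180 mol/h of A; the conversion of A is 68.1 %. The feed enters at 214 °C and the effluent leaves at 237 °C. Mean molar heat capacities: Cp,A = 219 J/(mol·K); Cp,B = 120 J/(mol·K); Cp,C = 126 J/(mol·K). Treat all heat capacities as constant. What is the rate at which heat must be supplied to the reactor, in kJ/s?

Extent of reaction ξ = 0.681 × 1180 = 803.58 mol/h
Reaction term: ξ·ΔH°_rxn = 803.58 × 114 = 91608 kJ/h
Sensible, feed 214→25 °C: -48841 kJ/h
Outlet flows (mol/h): A 376.42, B 803.58, C 803.58
Sensible, products 25→237 °C: 59385 kJ/h
Q = ΔH = 102150 kJ/h = 28.375 kW
Heat supplied = 28.375 kJ/s

Q_in = 28.4 kJ/s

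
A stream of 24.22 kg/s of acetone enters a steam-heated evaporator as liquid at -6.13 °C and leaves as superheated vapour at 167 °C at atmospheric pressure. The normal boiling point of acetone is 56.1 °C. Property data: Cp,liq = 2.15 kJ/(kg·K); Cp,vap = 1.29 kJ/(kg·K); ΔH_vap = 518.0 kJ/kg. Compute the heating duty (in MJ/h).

liquid -6.13→56.1 °C: 133.79 kJ/kg
vaporisation at 56.1 °C: 518 kJ/kg
vapour 56.1→167 °C: 143.06 kJ/kg
Δh = 133.79 + 518 + 143.06 = 794.86 kJ/kg
Q = ṁ·Δh = 24.22 kg/s × 794.86 kJ/kg = 19251 kJ/s
|Q| = 19251 kW = 69305 MJ/h

Q = 69300 MJ/h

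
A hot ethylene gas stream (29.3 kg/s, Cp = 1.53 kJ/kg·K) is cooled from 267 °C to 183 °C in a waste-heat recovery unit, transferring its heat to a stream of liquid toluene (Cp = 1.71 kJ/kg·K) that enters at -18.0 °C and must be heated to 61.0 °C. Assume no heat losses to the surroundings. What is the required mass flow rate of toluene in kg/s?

Heat released by hot stream: Q = 29.3 × 1.53 × (267 − 183) = 3765.6 kJ/s
Energy balance on cold side (adiabatic exchanger): Q = ṁ_c·Cp_c·(T_c,out − T_c,in)
ṁ_c = 3765.6 / [1.71 × (61.0 − -18.0)] = 27.875 kg/s

ṁ_c = 27.9 kg/s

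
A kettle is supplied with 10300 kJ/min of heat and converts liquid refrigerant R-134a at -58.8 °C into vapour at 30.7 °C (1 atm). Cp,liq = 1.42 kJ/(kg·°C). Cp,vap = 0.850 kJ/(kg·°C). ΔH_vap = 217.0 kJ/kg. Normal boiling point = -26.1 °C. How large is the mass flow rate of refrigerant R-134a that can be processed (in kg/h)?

ṁ = 1980 kg/h

Δh = 1.42×(-26.1−-58.8) + 217.0 + 0.850×(30.7−-26.1) = 311.71 kJ/kg
Q = 10300 kJ/min = 171.67 kJ/s = 618000 kJ/h
ṁ = Q/Δh = 618000 / 311.71 = 1982.6 kg/h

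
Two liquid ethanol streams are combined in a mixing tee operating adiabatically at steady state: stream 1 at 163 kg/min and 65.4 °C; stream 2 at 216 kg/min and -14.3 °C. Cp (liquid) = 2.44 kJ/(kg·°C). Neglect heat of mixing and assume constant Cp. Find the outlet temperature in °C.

T_out = 20.0 °C

Adiabatic, steady state ⇒ Σ ṁᵢCp,ᵢ(T_out − Tᵢ) = 0
T_out = Σ ṁᵢCp,ᵢTᵢ / Σ ṁᵢCp,ᵢ
      = 18474 / 924.76 = 19.977 °C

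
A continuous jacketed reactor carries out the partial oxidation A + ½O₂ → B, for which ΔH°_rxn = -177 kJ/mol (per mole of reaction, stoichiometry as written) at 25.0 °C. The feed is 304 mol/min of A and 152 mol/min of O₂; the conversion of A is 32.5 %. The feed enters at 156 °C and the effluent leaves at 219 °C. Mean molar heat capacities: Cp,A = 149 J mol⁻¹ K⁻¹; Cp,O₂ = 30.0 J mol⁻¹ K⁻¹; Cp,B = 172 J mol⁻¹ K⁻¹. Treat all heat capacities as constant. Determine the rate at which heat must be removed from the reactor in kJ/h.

Extent of reaction ξ = 0.325 × 304 = 98.8 mol/min
Reaction term: ξ·ΔH°_rxn = 98.8 × -177 = -17488 kJ/min
Sensible, feed 156→25 °C: -6531.1 kJ/min
Outlet flows (mol/min): A 205.2, O₂ 102.6, B 98.8
Sensible, products 25→219 °C: 9825.4 kJ/min
Q = ΔH = -14193 kJ/min = -236.56 kW
Heat removed = 851600 kJ/h

Q_out = 852000 kJ/h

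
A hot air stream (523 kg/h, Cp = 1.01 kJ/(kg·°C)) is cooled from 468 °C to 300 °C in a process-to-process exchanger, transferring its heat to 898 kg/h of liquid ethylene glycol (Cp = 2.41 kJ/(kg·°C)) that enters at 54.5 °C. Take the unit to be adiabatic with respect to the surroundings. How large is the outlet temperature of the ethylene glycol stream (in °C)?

T_c,out = 95.5 °C

Heat released by hot stream: Q = 523 × 1.01 × (468 − 300) = 88743 kJ/h
Energy balance on cold side (adiabatic exchanger): Q = ṁ_c·Cp_c·(T_c,out − T_c,in)
T_c,out = 54.5 + 88743/(898 × 2.41) = 95.505 °C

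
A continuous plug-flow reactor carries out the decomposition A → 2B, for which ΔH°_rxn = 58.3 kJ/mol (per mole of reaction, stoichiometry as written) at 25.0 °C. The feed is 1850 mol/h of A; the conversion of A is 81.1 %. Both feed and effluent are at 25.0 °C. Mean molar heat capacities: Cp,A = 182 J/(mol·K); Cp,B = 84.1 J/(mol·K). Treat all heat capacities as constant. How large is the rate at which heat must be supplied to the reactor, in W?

Extent of reaction ξ = 0.811 × 1850 = 1500.4 mol/h
Reaction term: ξ·ΔH°_rxn = 1500.4 × 58.3 = 87470 kJ/h
Q = ΔH = 87470 kJ/h = 24.297 kW
Heat supplied = 24297 W

Q_in = 24300 W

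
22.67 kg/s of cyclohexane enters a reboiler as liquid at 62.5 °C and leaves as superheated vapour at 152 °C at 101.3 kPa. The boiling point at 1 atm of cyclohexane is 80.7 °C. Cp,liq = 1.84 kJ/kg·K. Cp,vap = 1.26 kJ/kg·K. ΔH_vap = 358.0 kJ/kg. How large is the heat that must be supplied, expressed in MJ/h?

liquid 62.5→80.7 °C: 33.488 kJ/kg
vaporisation at 80.7 °C: 358 kJ/kg
vapour 80.7→152 °C: 89.838 kJ/kg
Δh = 33.488 + 358 + 89.838 = 481.33 kJ/kg
Q = ṁ·Δh = 22.67 kg/s × 481.33 kJ/kg = 10912 kJ/s
|Q| = 10912 kW = 39282 MJ/h

Q = 39300 MJ/h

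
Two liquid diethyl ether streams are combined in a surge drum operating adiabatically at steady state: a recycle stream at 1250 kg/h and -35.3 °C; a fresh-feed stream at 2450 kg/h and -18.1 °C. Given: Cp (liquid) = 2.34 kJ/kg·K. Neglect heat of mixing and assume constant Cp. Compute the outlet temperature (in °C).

T_out = -23.9 °C

Adiabatic, steady state ⇒ Σ ṁᵢCp,ᵢ(T_out − Tᵢ) = 0
T_out = Σ ṁᵢCp,ᵢTᵢ / Σ ṁᵢCp,ᵢ
      = -207020 / 8658 = -23.911 °C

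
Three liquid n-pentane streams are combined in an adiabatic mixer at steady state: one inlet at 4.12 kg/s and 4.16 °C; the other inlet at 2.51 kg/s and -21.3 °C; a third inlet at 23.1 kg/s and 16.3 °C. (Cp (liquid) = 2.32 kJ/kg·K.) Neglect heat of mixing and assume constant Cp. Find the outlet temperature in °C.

T_out = 11.4 °C

Energy balance with Q = 0: Σ ṁᵢCp,ᵢ(T_out − Tᵢ) = 0
T_out = Σ ṁᵢCp,ᵢTᵢ / Σ ṁᵢCp,ᵢ
      = 789.28 / 68.974 = 11.443 °C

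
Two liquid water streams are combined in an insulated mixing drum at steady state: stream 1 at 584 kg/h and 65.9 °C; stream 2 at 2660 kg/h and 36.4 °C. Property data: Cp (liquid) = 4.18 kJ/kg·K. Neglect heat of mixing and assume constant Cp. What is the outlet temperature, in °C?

No heat crosses the boundary, so H_out = H_in.
T_out = Σ ṁᵢCp,ᵢTᵢ / Σ ṁᵢCp,ᵢ
      = 565590 / 13560 = 41.711 °C

T_out = 41.7 °C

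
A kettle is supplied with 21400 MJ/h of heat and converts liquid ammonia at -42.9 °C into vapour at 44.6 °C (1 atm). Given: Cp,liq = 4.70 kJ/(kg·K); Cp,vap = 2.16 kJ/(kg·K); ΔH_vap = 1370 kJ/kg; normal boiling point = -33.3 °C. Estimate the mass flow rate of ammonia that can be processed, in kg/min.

ṁ = 225 kg/min

Δh = 4.70×(-33.3−-42.9) + 1370 + 2.16×(44.6−-33.3) = 1583.4 kJ/kg
Q = 21400 MJ/h = 5944.4 kJ/s = 356670 kJ/min
ṁ = Q/Δh = 356670 / 1583.4 = 225.26 kg/min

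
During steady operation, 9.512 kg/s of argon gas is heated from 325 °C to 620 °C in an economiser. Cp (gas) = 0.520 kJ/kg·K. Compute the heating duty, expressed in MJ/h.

Q = ṁ·Cp·ΔT = 9.512 × 0.520 × (620 − 325) = 1459.1 kJ/s
Heating duty = 5252.9 MJ/h

Q = 5250 MJ/h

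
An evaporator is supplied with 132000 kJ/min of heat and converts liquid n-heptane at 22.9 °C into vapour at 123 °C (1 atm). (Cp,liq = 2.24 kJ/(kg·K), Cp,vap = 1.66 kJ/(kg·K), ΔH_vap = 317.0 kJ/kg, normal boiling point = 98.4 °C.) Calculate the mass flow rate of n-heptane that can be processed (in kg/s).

Δh = 2.24×(98.4−22.9) + 317.0 + 1.66×(123−98.4) = 526.96 kJ/kg
Q = 132000 kJ/min = 2200 kJ/s = 2200 kJ/s
ṁ = Q/Δh = 2200 / 526.96 = 4.1749 kg/s

ṁ = 4.17 kg/s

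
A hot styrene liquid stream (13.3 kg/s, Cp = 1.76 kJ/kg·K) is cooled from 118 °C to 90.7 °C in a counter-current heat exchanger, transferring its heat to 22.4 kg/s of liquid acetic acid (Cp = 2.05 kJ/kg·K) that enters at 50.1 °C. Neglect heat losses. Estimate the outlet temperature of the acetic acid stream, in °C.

T_c,out = 64.0 °C

Heat released by hot stream: Q = 13.3 × 1.76 × (118 − 90.7) = 639.04 kJ/s
Energy balance on cold side (adiabatic exchanger): Q = ṁ_c·Cp_c·(T_c,out − T_c,in)
T_c,out = 50.1 + 639.04/(22.4 × 2.05) = 64.016 °C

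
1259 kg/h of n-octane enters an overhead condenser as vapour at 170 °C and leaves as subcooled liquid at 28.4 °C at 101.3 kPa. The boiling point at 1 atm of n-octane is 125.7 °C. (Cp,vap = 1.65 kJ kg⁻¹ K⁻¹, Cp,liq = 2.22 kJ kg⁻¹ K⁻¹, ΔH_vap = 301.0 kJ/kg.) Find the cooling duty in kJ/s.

vapour 170→125.7 °C: -73.095 kJ/kg
condensation at 125.7 °C: -301 kJ/kg
liquid 125.7→28.4 °C: -216.01 kJ/kg
Δh = -73.095 + -301 + -216.01 = -590.1 kJ/kg
Q = ṁ·Δh = 1259 kg/h × -590.1 kJ/kg = -742940 kJ/h
|Q| = 206.37 kW

Q_c = 206 kJ/s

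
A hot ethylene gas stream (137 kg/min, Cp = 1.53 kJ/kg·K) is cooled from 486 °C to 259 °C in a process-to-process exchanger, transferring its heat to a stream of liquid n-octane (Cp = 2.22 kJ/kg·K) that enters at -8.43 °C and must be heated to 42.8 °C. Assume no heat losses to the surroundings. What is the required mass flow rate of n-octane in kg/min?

ṁ_c = 418 kg/min

Heat released by hot stream: Q = 137 × 1.53 × (486 − 259) = 47581 kJ/min
Energy balance on cold side (adiabatic exchanger): Q = ṁ_c·Cp_c·(T_c,out − T_c,in)
ṁ_c = 47581 / [2.22 × (42.8 − -8.43)] = 418.37 kg/min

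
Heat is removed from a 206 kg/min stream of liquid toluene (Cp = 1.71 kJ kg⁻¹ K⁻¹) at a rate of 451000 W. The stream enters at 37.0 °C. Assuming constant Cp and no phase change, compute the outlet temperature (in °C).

T_out = -39.8 °C

Q = 451000 W = 27060 kJ/min
ΔT = Q/(ṁ·Cp) = 27060/(206×1.71) = 76.818 K
T_out = 37.0 − 76.818 = -39.818 °C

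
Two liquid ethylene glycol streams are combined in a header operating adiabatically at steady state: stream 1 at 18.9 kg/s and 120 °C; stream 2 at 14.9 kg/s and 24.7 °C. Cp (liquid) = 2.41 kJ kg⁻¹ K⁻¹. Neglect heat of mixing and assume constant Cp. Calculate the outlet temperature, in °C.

T_out = 78.0 °C

No heat crosses the boundary, so H_out = H_in.
T_out = Σ ṁᵢCp,ᵢTᵢ / Σ ṁᵢCp,ᵢ
      = 6352.8 / 81.458 = 77.989 °C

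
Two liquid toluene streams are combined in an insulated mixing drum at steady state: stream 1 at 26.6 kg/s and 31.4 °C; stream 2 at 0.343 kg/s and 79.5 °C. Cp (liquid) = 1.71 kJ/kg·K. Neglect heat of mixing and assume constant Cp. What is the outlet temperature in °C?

Energy balance with Q = 0: Σ ṁᵢCp,ᵢ(T_out − Tᵢ) = 0
Σ ṁᵢCp,ᵢTᵢ = 26.6×1.71×31.4 + 0.343×1.71×79.5 = 1474.9
Σ ṁᵢCp,ᵢ = 26.6×1.71 + 0.343×1.71 = 46.073
T_out = 1474.9 / 46.073 = 32.012 °C

T_out = 32.0 °C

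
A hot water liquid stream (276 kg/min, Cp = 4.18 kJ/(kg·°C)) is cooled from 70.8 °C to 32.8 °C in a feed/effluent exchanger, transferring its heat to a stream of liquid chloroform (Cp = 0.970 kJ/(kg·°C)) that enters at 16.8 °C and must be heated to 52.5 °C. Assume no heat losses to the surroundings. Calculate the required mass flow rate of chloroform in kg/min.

Heat released by hot stream: Q = 276 × 4.18 × (70.8 − 32.8) = 43840 kJ/min
Energy balance on cold side (adiabatic exchanger): Q = ṁ_c·Cp_c·(T_c,out − T_c,in)
ṁ_c = 43840 / [0.970 × (52.5 − 16.8)] = 1266 kg/min

ṁ_c = 1270 kg/min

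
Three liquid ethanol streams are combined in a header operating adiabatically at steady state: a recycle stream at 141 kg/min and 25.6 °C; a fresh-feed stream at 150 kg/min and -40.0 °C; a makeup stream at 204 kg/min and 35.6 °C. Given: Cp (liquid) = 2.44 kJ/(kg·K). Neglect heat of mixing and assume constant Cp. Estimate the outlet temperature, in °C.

T_out = 9.84 °C

Adiabatic, steady state ⇒ Σ ṁᵢCp,ᵢ(T_out − Tᵢ) = 0
T_out = Σ ṁᵢCp,ᵢTᵢ / Σ ṁᵢCp,ᵢ
      = 11888 / 1207.8 = 9.8424 °C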